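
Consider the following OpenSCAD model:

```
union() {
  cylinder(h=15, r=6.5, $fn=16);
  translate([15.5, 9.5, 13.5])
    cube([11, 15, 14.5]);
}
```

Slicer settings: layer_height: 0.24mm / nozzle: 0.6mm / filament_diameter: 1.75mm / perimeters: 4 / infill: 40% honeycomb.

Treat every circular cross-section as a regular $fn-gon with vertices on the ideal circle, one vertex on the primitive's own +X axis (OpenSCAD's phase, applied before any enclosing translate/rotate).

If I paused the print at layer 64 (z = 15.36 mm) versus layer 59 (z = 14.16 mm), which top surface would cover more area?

layer 59 (z = 14.16 mm)

Layer 64 (z = 15.36): the cylinder is not intersected at this z (z outside [0, 15]); the cube at (15.5, 9.5) is present — its section is the full 11×15 rectangle (area 165.00 mm²); Taking the union: only the 11×15 cube at (15.5, 9.5) is present, so the union is just that shape — area = 165.00 mm². So its area = 165.00 mm². Layer 59 (z = 14.16): the r=6.5 cylinder contributes a regular 16-gon of circumradius 6.5 (area = (16/2)·6.500²·sin(360°/16) = 129.35 mm²); the cube at (15.5, 9.5) is present — its section is the full 11×15 rectangle (area 165.00 mm²); Merging all regions: the 2 present regions are separate (no shared area or edge), so areas and boundary lengths simply add and each stays a separate island — area = 294.35 mm². So its area = 294.35 mm². Layer 59 is larger (294.35 vs 165.00 mm²).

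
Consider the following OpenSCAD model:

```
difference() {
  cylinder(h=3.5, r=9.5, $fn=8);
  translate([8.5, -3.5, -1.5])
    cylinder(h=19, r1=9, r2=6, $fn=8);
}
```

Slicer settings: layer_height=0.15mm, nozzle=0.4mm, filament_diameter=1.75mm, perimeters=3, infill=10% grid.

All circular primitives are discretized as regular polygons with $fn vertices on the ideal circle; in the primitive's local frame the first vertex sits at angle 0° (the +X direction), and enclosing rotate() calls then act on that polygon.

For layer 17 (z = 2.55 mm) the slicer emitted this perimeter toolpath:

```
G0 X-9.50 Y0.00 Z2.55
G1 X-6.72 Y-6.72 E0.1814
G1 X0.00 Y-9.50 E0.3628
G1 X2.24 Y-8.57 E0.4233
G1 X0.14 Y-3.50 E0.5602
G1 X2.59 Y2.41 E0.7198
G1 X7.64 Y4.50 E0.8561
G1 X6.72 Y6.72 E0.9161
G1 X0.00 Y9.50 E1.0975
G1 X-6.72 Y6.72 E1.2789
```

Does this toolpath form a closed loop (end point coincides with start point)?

Start point (G0): (-9.50, 0.00). End point (last G1): the path does not return to the start — open.

no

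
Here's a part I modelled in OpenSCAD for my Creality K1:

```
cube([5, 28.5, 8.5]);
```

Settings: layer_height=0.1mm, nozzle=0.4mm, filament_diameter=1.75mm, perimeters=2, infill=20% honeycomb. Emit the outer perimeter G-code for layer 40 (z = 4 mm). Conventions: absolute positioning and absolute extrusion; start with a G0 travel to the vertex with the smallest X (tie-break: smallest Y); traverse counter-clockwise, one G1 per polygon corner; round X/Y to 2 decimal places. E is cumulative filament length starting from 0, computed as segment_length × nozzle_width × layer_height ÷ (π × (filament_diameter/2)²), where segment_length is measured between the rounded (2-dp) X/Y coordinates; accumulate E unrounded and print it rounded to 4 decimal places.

G0 X0.00 Y0.00 Z4.00
G1 X5.00 Y0.00 E0.0832
G1 X5.00 Y28.50 E0.5571
G1 X0.00 Y28.50 E0.6403
G1 X0.00 Y0.00 E1.1142

At z = 4 mm: the cube is present — its section is the full 5×28.5 rectangle. The outline is a single polygon with 4 vertices. Extrusion per mm of travel: 0.4 × 0.1 / (π × 0.875²) = 0.016630. Accumulating E over each segment gives final E = 1.1142.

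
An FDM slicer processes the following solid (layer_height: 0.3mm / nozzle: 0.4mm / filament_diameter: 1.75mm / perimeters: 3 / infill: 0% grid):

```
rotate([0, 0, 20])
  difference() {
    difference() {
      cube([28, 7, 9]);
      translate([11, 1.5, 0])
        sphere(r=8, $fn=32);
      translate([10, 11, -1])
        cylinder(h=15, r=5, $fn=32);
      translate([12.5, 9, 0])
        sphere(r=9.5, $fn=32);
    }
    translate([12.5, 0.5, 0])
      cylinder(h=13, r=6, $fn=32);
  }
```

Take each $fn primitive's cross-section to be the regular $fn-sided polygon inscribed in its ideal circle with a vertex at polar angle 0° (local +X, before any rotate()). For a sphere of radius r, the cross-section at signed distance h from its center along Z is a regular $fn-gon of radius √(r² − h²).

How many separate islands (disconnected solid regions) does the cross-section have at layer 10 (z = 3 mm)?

At z = 3 mm: the cube is present — its section is the full 28×7 rectangle; the r=8 sphere at (11, 1.5) slices to a regular 32-gon of circumradius 7.416 (√(r²−h²) with h=3 from center); the cylinder at (10, 11): section is a regular 32-gon, circumradius r=5; the r=9.5 sphere at (12.5, 9) slices to a regular 32-gon of circumradius 9.014 (√(r²−h²) with h=3 from center); Taking the first minus the rest: starting from the 28×7 cube, the r=8 sphere at (11, 1.5) partially overlaps it — only the 95.05 mm² overlap (of its 171.68 mm²) is removed, clipping the outline; the r=5 cylinder at (10, 11) misses the remaining region (no effect); the r=9.5 sphere at (12.5, 9) partially overlaps it — only the 14.90 mm² overlap (of its 253.62 mm²) is removed, clipping the outline — 2 connected regions; the r=6 cylinder at (12.5, 0.5) gives a regular 32-gon of circumradius 6 (constant along its height); Subtracting the remaining from the first: starting from that combined region, the r=6 cylinder at (12.5, 0.5) partially overlaps it — only the 0.18 mm² overlap (of its 112.37 mm²) is removed, clipping the outline — 2 connected regions; (whole slice rotated 20° about Z — lengths, areas and connectivity unchanged). Overall, the cross-section has 2 separate islands. Island count = 2.

2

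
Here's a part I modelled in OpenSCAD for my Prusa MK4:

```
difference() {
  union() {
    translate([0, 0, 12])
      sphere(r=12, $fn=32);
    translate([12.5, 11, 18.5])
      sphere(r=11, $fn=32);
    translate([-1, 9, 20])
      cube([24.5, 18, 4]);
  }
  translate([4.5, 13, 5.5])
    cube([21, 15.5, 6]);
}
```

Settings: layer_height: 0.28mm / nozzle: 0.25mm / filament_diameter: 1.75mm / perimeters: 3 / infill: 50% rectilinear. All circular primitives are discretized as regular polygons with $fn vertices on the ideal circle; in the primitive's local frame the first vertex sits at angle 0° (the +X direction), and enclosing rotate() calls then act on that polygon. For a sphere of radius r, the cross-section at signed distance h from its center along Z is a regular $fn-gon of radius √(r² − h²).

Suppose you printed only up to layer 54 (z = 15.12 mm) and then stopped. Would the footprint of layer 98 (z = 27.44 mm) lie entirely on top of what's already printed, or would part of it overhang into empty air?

entirely on top

Compare the two slices. At z = 15.12: the r=12 sphere slices to a regular 32-gon of circumradius 11.587 (√(r²−h²) with h=3.12 from center) (area = (32/2)·11.587²·sin(360°/32) = 419.10 mm²); the r=11 sphere at (12.5, 11) slices to a regular 32-gon of circumradius 10.468 (√(r²−h²) with h=3.38 from center) (area = (32/2)·10.468²·sin(360°/32) = 342.03 mm²); the cube at (-1, 9) is not intersected at this z (z outside [20, 24]); Merging all regions: the regions partially overlap — summed areas 761.14 mm² minus the doubly-counted overlap 52.33 mm² gives 708.80 mm² — area = 708.80 mm²; the cube at (4.5, 13) is absent (z outside [5.5, 11.5]); Taking the first minus the rest: none of the subtracted shapes is present at this height, so the result so far is unchanged — area = 708.80 mm². At z = 27.44: the sphere is absent (|z−center|=15.440 > r=12); the sphere at (12.5, 11): section is a regular 32-gon, circumradius = √(r²−h²) = √(11²−8.94²) = 6.409 (area = (32/2)·6.409²·sin(360°/32) = 128.22 mm²); the cube at (-1, 9) does not reach this height (z outside [20, 24]); Taking the union: only the r=11 sphere at (12.5, 11) is present, so the union is just that shape — area = 128.22 mm²; the cube at (4.5, 13) is not intersected at this z (z outside [5.5, 11.5]); Taking the first minus the rest: none of the subtracted shapes is present at this height, so the result so far is unchanged — area = 128.22 mm². Checking containment: the cross-section at z = 27.44 is a subset of the cross-section at z = 15.12.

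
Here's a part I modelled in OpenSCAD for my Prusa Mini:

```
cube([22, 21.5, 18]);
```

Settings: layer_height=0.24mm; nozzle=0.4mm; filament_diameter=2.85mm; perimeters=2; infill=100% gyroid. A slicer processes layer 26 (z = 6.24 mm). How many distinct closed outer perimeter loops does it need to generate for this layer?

At z = 6.24 mm: the cube (footprint 22×21.5) is included at this height. The result has 1 disconnected region.

1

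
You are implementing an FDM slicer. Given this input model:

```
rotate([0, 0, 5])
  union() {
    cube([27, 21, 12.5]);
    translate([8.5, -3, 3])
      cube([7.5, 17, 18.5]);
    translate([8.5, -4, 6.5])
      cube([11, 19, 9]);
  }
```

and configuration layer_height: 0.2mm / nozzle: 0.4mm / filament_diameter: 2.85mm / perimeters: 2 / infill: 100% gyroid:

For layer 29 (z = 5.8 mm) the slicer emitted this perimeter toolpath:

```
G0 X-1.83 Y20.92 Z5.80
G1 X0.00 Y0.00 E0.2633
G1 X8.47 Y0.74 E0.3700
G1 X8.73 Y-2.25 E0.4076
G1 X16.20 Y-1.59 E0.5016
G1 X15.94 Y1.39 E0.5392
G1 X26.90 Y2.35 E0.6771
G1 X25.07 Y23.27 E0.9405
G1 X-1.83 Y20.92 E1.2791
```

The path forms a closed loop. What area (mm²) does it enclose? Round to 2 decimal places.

Apply the shoelace formula to the sequence of (X, Y) vertices; enclosed area = 589.54 mm².

589.54 mm²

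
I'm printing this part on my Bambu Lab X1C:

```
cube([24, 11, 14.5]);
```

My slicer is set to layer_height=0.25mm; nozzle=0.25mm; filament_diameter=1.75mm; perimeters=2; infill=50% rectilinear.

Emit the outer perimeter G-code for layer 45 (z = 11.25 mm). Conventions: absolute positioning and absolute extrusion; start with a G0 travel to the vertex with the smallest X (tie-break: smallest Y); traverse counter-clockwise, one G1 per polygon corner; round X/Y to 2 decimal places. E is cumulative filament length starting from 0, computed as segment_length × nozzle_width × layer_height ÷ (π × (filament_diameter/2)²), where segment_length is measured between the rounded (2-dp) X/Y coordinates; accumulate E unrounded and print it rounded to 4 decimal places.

At z = 11.25 mm: the cube is present — its section is the full 24×11 rectangle. The outline is a single polygon with 4 vertices. Extrusion per mm of travel: 0.25 × 0.25 / (π × 0.875²) = 0.025984. Accumulating E over each segment gives final E = 1.8189.

G0 X0.00 Y0.00 Z11.25
G1 X24.00 Y0.00 E0.6236
G1 X24.00 Y11.00 E0.9095
G1 X0.00 Y11.00 E1.5331
G1 X0.00 Y0.00 E1.8189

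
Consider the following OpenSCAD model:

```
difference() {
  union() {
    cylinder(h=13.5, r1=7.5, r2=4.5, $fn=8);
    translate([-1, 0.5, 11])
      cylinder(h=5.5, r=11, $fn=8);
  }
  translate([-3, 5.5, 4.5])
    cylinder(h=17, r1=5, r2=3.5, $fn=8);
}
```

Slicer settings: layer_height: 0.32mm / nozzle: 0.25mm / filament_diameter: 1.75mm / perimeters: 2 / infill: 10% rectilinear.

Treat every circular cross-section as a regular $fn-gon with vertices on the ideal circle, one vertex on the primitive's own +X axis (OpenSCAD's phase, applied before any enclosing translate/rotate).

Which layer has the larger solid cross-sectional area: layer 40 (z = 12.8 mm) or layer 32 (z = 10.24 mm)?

Layer 40 (z = 12.8): the cone: at t=0.948 of its height the radius interpolates to r₁+(r₂−r₁)t = 4.656, giving a regular 8-gon of that circumradius (area = (8/2)·4.656²·sin(360°/8) = 61.30 mm²); the r=11 cylinder at (-1, 0.5) gives a regular 8-gon of circumradius 11 (constant along its height) (area = (8/2)·11.000²·sin(360°/8) = 342.24 mm²); Taking the union: the cone lies entirely inside the r=11 cylinder at (-1, 0.5), so the union is just the r=11 cylinder at (-1, 0.5) — area = 342.24 mm²; the cone at (-3, 5.5): at t=0.488 of its height the radius interpolates to r₁+(r₂−r₁)t = 4.268, giving a regular 8-gon of that circumradius (area = (8/2)·4.268²·sin(360°/8) = 51.51 mm²); After the difference (first − rest): starting from that combined region (342.24 mm²), the cone at (-3, 5.5) lies wholly inside it (removes its full 51.51 mm² and its 26.13 mm outline becomes a hole wall) — area = 290.73 mm². So its area = 290.73 mm². Layer 32 (z = 10.24): the cone: at t=0.759 of its height the radius interpolates to r₁+(r₂−r₁)t = 5.224, giving a regular 8-gon of that circumradius (area = (8/2)·5.224²·sin(360°/8) = 77.20 mm²); the cylinder at (-1, 0.5) is not intersected at this z (z outside [11, 16.5]); Merging all regions: only the cone is present, so the union is just that shape — area = 77.20 mm²; the cone at (-3, 5.5) (r1=5→r2=3.5) has section circumradius 4.494 here — a regular 8-gon (area = (8/2)·4.494²·sin(360°/8) = 57.11 mm²); Subtracting the remaining from the first: starting from the result so far (77.20 mm²), the cone at (-3, 5.5) partially overlaps it — only the 13.74 mm² overlap (of its 57.11 mm²) is removed, clipping the outline — area = 63.46 mm². So its area = 63.46 mm². Layer 40 is larger (290.73 vs 63.46 mm²).

layer 40 (z = 12.8 mm)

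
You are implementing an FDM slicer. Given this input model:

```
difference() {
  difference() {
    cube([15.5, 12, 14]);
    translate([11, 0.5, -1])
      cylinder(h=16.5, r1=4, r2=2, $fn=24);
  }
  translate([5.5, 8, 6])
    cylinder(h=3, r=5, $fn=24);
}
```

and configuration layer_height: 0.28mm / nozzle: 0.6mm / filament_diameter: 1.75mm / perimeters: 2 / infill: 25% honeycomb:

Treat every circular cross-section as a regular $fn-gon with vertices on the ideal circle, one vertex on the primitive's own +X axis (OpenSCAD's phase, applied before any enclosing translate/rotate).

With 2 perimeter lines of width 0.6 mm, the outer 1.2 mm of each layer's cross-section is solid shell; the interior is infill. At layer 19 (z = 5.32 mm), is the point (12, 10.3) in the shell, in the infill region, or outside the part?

At z = 5.32 mm: the cube (footprint 15.5×12) is included at this height; the cone at (11, 0.5) contributes a regular 24-gon of circumradius 3.234 (interpolated between r1=4 and r2=2 at t=0.383); After the difference (first − rest): starting from the 15.5×12 cube, the cone at (11, 0.5) partially overlaps it — only the 19.44 mm² overlap (of its 32.48 mm²) is removed, clipping the outline — 1 connected region; the cylinder at (5.5, 8) is not intersected at this z (z outside [6, 9]); Taking the first minus the rest: none of the subtracted shapes is present at this height, so that combined region is unchanged — 1 connected region. Overall, the cross-section is a single solid region. The nearest boundary edge runs (0.00, 12.00)→(15.50, 12.00); distance from the point to it = 1.70 mm. The point is inside the cross-section and 1.70 mm from the nearest boundary — more than the 1.2 mm shell width (2 × 0.6), so it's in the infill interior.

infill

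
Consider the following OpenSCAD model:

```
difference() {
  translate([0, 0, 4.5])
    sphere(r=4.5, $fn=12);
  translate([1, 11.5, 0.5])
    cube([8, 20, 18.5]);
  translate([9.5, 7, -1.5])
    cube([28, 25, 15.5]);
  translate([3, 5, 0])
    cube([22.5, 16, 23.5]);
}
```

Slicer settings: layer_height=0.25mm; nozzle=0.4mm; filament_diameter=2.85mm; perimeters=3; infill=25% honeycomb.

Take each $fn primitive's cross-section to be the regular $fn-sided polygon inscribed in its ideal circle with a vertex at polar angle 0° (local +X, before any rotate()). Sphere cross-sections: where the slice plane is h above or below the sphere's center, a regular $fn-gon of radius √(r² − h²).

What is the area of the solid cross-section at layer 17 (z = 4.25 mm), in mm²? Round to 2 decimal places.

60.56 mm²

At z = 4.25 mm: the r=4.5 sphere contributes a regular 12-gon of circumradius √(4.5²−0.25²) = 4.493 (area = (12/2)·4.493²·sin(360°/12) = 60.56 mm²); the cube at (1, 11.5) is present — its section is the full 8×20 rectangle (area 160.00 mm²); the cube at (9.5, 7) is present — its section is the full 28×25 rectangle (area 700.00 mm²); the 22.5×16 cube at (3, 5) contributes its full rectangle (area 360.00 mm²); Taking the first minus the rest: starting from the r=4.5 sphere (60.56 mm²), the 8×20 cube at (1, 11.5) misses the remaining region (no effect); the 28×25 cube at (9.5, 7) misses the remaining region (no effect); the 22.5×16 cube at (3, 5) misses the remaining region (no effect) — area = 60.56 mm². Overall, the cross-section is a single solid region. Net area = 60.56 mm².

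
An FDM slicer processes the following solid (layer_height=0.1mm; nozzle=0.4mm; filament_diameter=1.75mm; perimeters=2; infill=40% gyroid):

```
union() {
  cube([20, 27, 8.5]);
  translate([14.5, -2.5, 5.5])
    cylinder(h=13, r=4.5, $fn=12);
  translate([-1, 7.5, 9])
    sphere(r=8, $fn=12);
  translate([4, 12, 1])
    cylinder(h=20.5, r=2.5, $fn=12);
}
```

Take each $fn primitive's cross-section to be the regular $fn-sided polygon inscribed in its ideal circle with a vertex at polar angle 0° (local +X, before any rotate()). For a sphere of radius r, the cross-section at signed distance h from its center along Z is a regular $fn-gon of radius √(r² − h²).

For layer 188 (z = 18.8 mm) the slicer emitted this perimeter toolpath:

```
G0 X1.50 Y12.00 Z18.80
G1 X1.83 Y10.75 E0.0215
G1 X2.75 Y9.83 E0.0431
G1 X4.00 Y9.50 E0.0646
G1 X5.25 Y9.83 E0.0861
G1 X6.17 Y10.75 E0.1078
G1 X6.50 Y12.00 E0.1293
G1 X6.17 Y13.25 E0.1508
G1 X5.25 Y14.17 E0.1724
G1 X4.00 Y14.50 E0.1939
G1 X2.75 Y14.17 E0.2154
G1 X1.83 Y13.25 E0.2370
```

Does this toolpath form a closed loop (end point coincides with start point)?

no

Start point (G0): (1.50, 12.00). End point (last G1): the path does not return to the start — open.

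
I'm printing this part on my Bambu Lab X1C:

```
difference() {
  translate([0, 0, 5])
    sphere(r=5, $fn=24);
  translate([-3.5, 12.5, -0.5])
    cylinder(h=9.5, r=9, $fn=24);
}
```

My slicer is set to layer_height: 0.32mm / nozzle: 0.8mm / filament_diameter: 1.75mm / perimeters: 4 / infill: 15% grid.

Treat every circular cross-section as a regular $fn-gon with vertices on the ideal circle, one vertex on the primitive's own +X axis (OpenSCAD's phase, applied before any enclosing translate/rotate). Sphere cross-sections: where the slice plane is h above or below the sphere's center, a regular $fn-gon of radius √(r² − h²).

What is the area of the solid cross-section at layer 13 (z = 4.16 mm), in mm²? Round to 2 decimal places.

At z = 4.16 mm: the sphere: section is a regular 24-gon, circumradius = √(r²−h²) = √(5²−0.84²) = 4.929 (area = (24/2)·4.929²·sin(360°/24) = 75.45 mm²); the cylinder at (-3.5, 12.5): section is a regular 24-gon, circumradius r=9 (area = (24/2)·9.000²·sin(360°/24) = 251.57 mm²); After the difference (first − rest): starting from the r=5 sphere (75.45 mm²), the r=9 cylinder at (-3.5, 12.5) partially overlaps it — only the 2.68 mm² overlap (of its 251.57 mm²) is removed, clipping the outline — area = 72.78 mm². Overall, the cross-section is a single solid region. Net area = 72.78 mm².

72.78 mm²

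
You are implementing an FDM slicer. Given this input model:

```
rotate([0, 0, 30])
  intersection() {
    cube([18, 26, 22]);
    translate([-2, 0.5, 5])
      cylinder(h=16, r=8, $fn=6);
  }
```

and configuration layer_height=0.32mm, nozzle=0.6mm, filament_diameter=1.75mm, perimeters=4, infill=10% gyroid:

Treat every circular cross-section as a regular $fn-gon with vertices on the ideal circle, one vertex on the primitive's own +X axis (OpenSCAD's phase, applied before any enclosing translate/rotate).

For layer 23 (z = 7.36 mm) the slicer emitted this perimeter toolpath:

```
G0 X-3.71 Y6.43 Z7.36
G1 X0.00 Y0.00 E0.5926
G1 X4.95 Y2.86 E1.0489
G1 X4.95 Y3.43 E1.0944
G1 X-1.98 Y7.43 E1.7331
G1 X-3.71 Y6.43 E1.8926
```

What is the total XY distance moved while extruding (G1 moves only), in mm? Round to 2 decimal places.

Sum the Euclidean lengths of each G1 segment: total = 23.71 mm.

23.71 mm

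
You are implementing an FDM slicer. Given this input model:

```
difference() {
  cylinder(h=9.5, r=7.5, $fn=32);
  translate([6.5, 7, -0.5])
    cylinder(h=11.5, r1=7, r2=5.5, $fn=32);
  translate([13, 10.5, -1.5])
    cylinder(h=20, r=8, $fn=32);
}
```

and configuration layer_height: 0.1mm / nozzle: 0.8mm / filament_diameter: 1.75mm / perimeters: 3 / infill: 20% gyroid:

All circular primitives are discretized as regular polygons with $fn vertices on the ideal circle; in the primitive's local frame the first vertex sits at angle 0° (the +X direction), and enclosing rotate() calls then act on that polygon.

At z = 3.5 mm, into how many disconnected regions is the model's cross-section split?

1

At z = 3.5 mm: the r=7.5 cylinder contributes a regular 32-gon of circumradius 7.5; the cone at (6.5, 7) contributes a regular 32-gon of circumradius 6.478 (interpolated between r1=7 and r2=5.5 at t=0.348); the r=8 cylinder at (13, 10.5) contributes a regular 32-gon of circumradius 8; Subtracting the remaining from the first: starting from the r=7.5 cylinder, the cone at (6.5, 7) partially overlaps it — only the 30.57 mm² overlap (of its 131.00 mm²) is removed, clipping the outline; the r=8 cylinder at (13, 10.5) misses the remaining region (no effect) — 1 connected region. The result has 1 disconnected region.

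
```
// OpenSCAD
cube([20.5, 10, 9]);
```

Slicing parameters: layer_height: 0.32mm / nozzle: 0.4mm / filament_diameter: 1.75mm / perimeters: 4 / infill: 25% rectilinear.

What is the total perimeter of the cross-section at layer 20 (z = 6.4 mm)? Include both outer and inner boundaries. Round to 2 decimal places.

At z = 6.4 mm: the cube is present — its section is the full 20.5×10 rectangle (perimeter 61.00 mm). Overall, the cross-section is a single solid region. Total boundary length (outer) = 61.00 mm.

61.00 mm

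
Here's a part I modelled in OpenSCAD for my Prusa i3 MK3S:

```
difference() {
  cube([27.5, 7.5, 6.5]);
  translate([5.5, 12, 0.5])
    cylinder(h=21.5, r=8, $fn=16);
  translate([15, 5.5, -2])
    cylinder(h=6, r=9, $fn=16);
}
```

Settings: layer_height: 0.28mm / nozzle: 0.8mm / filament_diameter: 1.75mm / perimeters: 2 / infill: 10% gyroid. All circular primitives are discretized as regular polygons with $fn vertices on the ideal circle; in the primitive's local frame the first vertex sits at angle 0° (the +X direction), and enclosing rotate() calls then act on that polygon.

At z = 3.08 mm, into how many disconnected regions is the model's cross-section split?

2

At z = 3.08 mm: the cube is present — its section is the full 27.5×7.5 rectangle; the r=8 cylinder at (5.5, 12) gives a regular 16-gon of circumradius 8 (constant along its height); the r=9 cylinder at (15, 5.5) contributes a regular 16-gon of circumradius 9; Subtracting the remaining from the first: starting from the 27.5×7.5 cube, the r=8 cylinder at (5.5, 12) partially overlaps it — only the 30.33 mm² overlap (of its 195.93 mm²) is removed, clipping the outline; the r=9 cylinder at (15, 5.5) partially overlaps it — only the 113.03 mm² overlap (of its 247.98 mm²) is removed, clipping the outline — 2 connected regions. The result has 2 disconnected regions.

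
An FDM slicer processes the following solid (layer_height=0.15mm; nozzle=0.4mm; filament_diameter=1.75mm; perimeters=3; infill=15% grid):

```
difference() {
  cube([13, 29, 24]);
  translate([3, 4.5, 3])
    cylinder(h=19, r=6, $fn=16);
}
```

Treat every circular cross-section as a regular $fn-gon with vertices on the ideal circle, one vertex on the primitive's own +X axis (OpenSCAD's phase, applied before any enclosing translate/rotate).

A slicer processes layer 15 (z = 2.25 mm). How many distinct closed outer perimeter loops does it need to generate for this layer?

1

At z = 2.25 mm: the cube (footprint 13×29) is included at this height; the cylinder at (3, 4.5) is not intersected at this z (z outside [3, 22]); Subtracting the remaining from the first: none of the subtracted shapes is present at this height, so the 13×29 cube is unchanged — 1 connected region. The result has 1 disconnected region.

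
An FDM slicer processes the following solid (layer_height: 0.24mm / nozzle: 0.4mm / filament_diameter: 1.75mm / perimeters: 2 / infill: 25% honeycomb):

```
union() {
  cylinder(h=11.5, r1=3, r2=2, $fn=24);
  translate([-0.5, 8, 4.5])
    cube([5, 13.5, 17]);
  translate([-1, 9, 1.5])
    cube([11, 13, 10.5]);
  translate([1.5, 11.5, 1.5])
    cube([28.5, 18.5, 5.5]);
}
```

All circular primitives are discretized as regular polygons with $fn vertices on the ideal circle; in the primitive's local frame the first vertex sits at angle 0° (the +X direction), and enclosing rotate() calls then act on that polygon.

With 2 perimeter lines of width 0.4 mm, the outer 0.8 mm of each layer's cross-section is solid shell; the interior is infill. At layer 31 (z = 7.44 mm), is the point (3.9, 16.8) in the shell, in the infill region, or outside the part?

infill

At z = 7.44 mm: the cone (r1=3→r2=2) has section circumradius 2.353 here — a regular 24-gon; the cube at (-0.5, 8) is present — its section is the full 5×13.5 rectangle; the 11×13 cube at (-1, 9) contributes its full rectangle; the cube at (1.5, 11.5) is not intersected at this z (z outside [1.5, 7]); Combining (union): the regions partially overlap (shared area 62.50 mm²), so overlapping operands fuse into one piece — 2 connected regions. Overall, the cross-section has 2 separate islands. The nearest boundary edge runs (-1.00, 9.00)→(-1.00, 22.00); distance from the point to it = 4.90 mm. (Shell/infill is judged within the island containing the point — the largest one.) The point is inside the cross-section and 4.90 mm from the nearest boundary — more than the 0.8 mm shell width (2 × 0.4), so it's in the infill interior.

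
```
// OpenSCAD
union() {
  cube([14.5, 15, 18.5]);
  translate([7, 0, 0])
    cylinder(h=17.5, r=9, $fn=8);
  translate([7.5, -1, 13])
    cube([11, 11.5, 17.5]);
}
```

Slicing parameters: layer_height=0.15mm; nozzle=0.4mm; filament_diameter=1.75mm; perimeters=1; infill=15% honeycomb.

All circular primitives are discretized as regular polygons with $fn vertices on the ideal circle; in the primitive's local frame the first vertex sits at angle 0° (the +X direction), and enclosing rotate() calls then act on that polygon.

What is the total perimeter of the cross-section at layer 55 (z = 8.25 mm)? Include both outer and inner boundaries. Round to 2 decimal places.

72.75 mm

At z = 8.25 mm: the cube (footprint 14.5×15) is included at this height (perimeter 59.00 mm); the r=9 cylinder at (7, 0) gives a regular 8-gon of circumradius 9 (constant along its height) (perimeter = 2·8·9.000·sin(180°/8) = 55.11 mm); the cube at (7.5, -1) does not reach this height (z outside [13, 30.5]); Taking the union: the regions partially overlap (shared area 107.01 mm²), so the edge portions inside another operand are dropped and the merged outline is re-measured after clipping — boundary = 72.75 mm. Overall, the cross-section is a single solid region. Total boundary length (outer) = 72.75 mm.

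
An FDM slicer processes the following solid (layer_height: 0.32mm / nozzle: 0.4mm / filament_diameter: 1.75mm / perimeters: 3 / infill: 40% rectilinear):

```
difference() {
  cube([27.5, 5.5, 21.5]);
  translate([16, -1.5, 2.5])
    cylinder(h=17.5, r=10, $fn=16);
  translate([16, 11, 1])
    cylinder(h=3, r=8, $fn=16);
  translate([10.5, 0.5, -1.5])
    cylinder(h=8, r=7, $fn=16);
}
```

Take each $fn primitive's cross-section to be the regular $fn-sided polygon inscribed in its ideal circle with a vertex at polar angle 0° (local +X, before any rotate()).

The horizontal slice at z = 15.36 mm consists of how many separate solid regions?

2

At z = 15.36 mm: the 27.5×5.5 cube contributes its full rectangle; the cylinder at (16, -1.5): section is a regular 16-gon, circumradius r=10; the cylinder at (16, 11) does not reach this height (z outside [1, 4]); the cylinder at (10.5, 0.5) is absent (z outside [-1.5, 6.5]); After the difference (first − rest): starting from the 27.5×5.5 cube, the r=10 cylinder at (16, -1.5) partially overlaps it — only the 95.98 mm² overlap (of its 306.15 mm²) is removed, clipping the outline — 2 connected regions. The result has 2 disconnected regions.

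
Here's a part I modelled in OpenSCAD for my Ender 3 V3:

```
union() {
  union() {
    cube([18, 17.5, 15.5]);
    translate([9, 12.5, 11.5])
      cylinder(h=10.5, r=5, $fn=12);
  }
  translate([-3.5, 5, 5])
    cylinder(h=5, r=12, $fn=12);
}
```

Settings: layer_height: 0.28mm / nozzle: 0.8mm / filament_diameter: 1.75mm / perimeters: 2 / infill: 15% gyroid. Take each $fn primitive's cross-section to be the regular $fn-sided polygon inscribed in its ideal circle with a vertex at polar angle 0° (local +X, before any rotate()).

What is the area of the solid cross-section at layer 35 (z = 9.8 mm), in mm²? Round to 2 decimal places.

640.21 mm²

At z = 9.8 mm: the cube (footprint 18×17.5) is included at this height (area 315.00 mm²); the cylinder at (9, 12.5) is not intersected at this z (z outside [11.5, 22]); Taking the union: only the 18×17.5 cube is present, so the union is just that shape — area = 315.00 mm²; the cylinder at (-3.5, 5): section is a regular 12-gon, circumradius r=12 (area = (12/2)·12.000²·sin(360°/12) = 432.00 mm²); Taking the union: the regions partially overlap — summed areas 747.00 mm² minus the doubly-counted overlap 106.79 mm² gives 640.21 mm² — area = 640.21 mm². Overall, the cross-section is a single solid region. Net area = 640.21 mm².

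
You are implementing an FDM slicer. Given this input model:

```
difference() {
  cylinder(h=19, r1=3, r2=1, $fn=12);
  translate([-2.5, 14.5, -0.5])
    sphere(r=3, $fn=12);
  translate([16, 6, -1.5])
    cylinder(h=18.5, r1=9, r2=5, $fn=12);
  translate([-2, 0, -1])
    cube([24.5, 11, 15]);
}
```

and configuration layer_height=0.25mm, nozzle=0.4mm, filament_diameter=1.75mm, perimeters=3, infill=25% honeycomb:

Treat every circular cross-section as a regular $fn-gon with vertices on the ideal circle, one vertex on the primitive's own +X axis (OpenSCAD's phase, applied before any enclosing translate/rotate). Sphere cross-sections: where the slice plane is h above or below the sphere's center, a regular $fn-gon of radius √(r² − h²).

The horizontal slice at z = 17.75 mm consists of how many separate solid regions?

At z = 17.75 mm: the cone contributes a regular 12-gon of circumradius 1.132 (interpolated between r1=3 and r2=1 at t=0.934); the sphere at (-2.5, 14.5) is not intersected at this z (|z−center|=18.250 > r=3); the cone at (16, 6) is not intersected at this z (z outside [-1.5, 17]); the cube at (-2, 0) does not reach this height (z outside [-1, 14]); Subtracting the remaining from the first: none of the subtracted shapes is present at this height, so the cone is unchanged — 1 connected region. The result has 1 disconnected region.

1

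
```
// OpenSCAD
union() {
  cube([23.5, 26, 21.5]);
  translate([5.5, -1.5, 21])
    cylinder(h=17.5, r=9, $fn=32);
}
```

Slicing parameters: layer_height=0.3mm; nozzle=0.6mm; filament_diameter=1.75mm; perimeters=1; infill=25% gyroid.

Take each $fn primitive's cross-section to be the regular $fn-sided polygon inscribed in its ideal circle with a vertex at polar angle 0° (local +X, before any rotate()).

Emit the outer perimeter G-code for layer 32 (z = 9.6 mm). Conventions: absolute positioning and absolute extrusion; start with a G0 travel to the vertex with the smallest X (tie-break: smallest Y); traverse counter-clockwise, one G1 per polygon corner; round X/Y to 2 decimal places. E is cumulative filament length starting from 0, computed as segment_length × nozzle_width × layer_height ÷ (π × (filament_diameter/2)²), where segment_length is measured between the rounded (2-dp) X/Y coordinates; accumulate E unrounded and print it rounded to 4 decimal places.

At z = 9.6 mm: the 23.5×26 cube contributes its full rectangle; the cylinder at (5.5, -1.5) does not reach this height (z outside [21, 38.5]); Combining (union): only the 23.5×26 cube is present, so the union is just that shape — 1 connected region. The outline is a single polygon with 4 vertices. Extrusion per mm of travel: 0.6 × 0.3 / (π × 0.875²) = 0.074835. Accumulating E over each segment gives final E = 7.4087.

G0 X0.00 Y0.00 Z9.60
G1 X23.50 Y0.00 E1.7586
G1 X23.50 Y26.00 E3.7043
G1 X0.00 Y26.00 E5.4630
G1 X0.00 Y0.00 E7.4087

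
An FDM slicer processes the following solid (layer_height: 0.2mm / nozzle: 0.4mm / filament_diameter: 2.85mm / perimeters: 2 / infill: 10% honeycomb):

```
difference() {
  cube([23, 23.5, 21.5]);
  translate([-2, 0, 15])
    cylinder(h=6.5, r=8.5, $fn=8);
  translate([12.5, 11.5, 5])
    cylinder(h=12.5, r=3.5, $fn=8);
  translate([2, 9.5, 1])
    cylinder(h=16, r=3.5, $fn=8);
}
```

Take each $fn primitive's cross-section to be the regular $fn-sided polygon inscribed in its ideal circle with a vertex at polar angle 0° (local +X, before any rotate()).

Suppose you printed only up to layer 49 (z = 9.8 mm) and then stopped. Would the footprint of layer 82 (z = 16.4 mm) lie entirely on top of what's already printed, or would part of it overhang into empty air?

Compare the two slices. At z = 9.8: the cube (footprint 23×23.5) is included at this height (area 540.50 mm²); the cylinder at (-2, 0) does not reach this height (z outside [15, 21.5]); the r=3.5 cylinder at (12.5, 11.5) gives a regular 8-gon of circumradius 3.5 (constant along its height) (area = (8/2)·3.500²·sin(360°/8) = 34.65 mm²); the r=3.5 cylinder at (2, 9.5) gives a regular 8-gon of circumradius 3.5 (constant along its height) (area = (8/2)·3.500²·sin(360°/8) = 34.65 mm²); Subtracting the remaining from the first: starting from the 23×23.5 cube (540.50 mm²), the r=3.5 cylinder at (12.5, 11.5) lies wholly inside it (removes its full 34.65 mm² and its 21.43 mm outline becomes a hole wall); the r=3.5 cylinder at (2, 9.5) partially overlaps it — only the 29.67 mm² overlap (of its 34.65 mm²) is removed, clipping the outline — area = 476.18 mm². At z = 16.4: the cube is present — its section is the full 23×23.5 rectangle (area 540.50 mm²); the r=8.5 cylinder at (-2, 0) contributes a regular 8-gon of circumradius 8.5 (area = (8/2)·8.500²·sin(360°/8) = 204.35 mm²); the cylinder at (12.5, 11.5): section is a regular 8-gon, circumradius r=3.5 (area = (8/2)·3.500²·sin(360°/8) = 34.65 mm²); the r=3.5 cylinder at (2, 9.5) contributes a regular 8-gon of circumradius 3.5 (area = (8/2)·3.500²·sin(360°/8) = 34.65 mm²); Taking the first minus the rest: starting from the 23×23.5 cube (540.50 mm²), the r=8.5 cylinder at (-2, 0) partially overlaps it — only the 34.92 mm² overlap (of its 204.35 mm²) is removed, clipping the outline; the r=3.5 cylinder at (12.5, 11.5) lies wholly inside it (removes its full 34.65 mm² and its 21.43 mm outline becomes a hole wall); the r=3.5 cylinder at (2, 9.5) partially overlaps it — only the 27.55 mm² overlap (of its 34.65 mm²) is removed, clipping the outline — area = 443.38 mm². Checking containment: the cross-section at z = 16.4 is a subset of the cross-section at z = 9.8.

entirely on top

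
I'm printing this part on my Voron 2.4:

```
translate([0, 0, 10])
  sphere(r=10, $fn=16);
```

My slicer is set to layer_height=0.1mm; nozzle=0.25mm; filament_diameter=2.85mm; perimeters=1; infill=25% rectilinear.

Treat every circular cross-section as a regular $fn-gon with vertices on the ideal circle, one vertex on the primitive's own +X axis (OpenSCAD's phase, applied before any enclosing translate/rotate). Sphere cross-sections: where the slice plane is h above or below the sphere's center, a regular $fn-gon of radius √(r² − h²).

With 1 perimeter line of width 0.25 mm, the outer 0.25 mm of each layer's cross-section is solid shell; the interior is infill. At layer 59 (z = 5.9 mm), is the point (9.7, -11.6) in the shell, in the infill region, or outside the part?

At z = 5.9 mm: the r=10 sphere slices to a regular 16-gon of circumradius 9.121 (√(r²−h²) with h=4.1 from center). Overall, the cross-section is a single solid region. The nearest boundary edge runs (3.49, -8.43)→(6.45, -6.45); distance from the point to it = 6.09 mm. The point is not inside any of the regions above, so it lies outside the cross-section (6.09 mm from the nearest boundary).

outside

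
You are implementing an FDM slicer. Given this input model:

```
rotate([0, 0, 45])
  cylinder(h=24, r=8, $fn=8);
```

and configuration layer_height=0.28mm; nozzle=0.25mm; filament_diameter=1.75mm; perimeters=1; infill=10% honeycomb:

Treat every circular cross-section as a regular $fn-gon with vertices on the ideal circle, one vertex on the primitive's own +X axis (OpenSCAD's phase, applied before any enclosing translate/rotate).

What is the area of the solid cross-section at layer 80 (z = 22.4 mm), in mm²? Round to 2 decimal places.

At z = 22.4 mm: the r=8 cylinder contributes a regular 8-gon of circumradius 8 (area = (8/2)·8.000²·sin(360°/8) = 181.02 mm²); (rotated 45° about Z; rotation is an isometry so areas/perimeters/island counts are preserved). Overall, the cross-section is a single solid region. Net area = 181.02 mm².

181.02 mm²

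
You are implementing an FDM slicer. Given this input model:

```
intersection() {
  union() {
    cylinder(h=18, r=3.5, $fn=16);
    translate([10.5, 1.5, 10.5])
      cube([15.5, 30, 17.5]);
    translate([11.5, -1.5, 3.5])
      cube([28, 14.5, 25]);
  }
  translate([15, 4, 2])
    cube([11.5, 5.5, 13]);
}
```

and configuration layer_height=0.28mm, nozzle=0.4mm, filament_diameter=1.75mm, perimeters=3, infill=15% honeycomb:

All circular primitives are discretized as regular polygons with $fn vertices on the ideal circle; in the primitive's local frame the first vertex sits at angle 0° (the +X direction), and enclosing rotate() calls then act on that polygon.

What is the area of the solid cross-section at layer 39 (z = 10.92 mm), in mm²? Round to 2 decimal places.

At z = 10.92 mm: the r=3.5 cylinder gives a regular 16-gon of circumradius 3.5 (constant along its height) (area = (16/2)·3.500²·sin(360°/16) = 37.50 mm²); the cube at (10.5, 1.5) is present — its section is the full 15.5×30 rectangle (area 465.00 mm²); the 28×14.5 cube at (11.5, -1.5) contributes its full rectangle (area 406.00 mm²); Taking the union: the regions partially overlap — summed areas 908.50 mm² minus the doubly-counted overlap 166.75 mm² gives 741.75 mm² — area = 741.75 mm²; the 11.5×5.5 cube at (15, 4) contributes its full rectangle (area 63.25 mm²); Taking the intersection: the 11.5×5.5 cube at (15, 4) lies inside that combined region, so the common part is the 11.5×5.5 cube at (15, 4) itself — area = 63.25 mm². Overall, the cross-section is a single solid region. Net area = 63.25 mm².

63.25 mm²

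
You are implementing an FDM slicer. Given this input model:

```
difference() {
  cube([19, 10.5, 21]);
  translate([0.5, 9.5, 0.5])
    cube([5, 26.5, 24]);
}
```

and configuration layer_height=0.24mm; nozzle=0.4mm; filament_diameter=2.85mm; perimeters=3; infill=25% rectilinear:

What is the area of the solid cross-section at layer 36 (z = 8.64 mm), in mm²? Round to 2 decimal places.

At z = 8.64 mm: the cube (footprint 19×10.5) is included at this height (area 199.50 mm²); the 5×26.5 cube at (0.5, 9.5) contributes its full rectangle (area 132.50 mm²); Subtracting the remaining from the first: starting from the 19×10.5 cube (199.50 mm²), the 5×26.5 cube at (0.5, 9.5) partially overlaps it — only the 5.00 mm² overlap (of its 132.50 mm²) is removed, clipping the outline — area = 194.50 mm². Overall, the cross-section is a single solid region. Net area = 194.50 mm².

194.50 mm²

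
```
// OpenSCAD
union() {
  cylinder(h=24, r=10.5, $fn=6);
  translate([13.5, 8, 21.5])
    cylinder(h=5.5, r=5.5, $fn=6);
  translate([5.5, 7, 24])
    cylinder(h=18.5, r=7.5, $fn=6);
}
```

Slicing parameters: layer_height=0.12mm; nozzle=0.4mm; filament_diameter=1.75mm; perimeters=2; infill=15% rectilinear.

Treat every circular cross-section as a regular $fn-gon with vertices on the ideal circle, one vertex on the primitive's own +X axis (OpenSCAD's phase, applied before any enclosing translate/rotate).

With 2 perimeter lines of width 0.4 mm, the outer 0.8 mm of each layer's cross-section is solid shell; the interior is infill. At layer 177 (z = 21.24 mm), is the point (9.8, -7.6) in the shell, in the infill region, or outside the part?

outside

At z = 21.24 mm: the r=10.5 cylinder gives a regular 6-gon of circumradius 10.5 (constant along its height); the cylinder at (13.5, 8) is absent (z outside [21.5, 27]); the cylinder at (5.5, 7) is absent (z outside [24, 42.5]); Combining (union): only the r=10.5 cylinder is present, so the union is just that shape — 1 connected region. Overall, the cross-section is a single solid region. The nearest boundary edge runs (5.25, -9.09)→(10.50, 0.00); distance from the point to it = 3.19 mm. The point is not inside any of the regions above, so it lies outside the cross-section (3.19 mm from the nearest boundary).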